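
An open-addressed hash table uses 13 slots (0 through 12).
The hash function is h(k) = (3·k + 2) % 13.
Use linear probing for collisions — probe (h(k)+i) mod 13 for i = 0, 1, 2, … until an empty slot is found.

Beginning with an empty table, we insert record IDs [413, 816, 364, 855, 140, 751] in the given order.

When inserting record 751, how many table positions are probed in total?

5

413 hashes to 6; slot 6 is free => place at 6.
816 hashes to 6; 6 taken => place at 7.
364 hashes to 2; slot 2 is free => place at 2.
855 hashes to 6; 6,7 taken => place at 8.
140 hashes to 6; 6,7,8 taken => place at 9.
751 hashes to 6; 6,7,8,9 taken => place at 10.
Table: [_, _, 364, _, _, _, 413, 816, 855, 140, 751, _, _]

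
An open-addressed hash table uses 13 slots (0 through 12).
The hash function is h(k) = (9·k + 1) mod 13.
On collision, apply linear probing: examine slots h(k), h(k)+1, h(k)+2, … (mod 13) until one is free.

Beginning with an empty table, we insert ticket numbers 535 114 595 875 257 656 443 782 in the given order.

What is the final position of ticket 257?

2

535: h=6 -> slot 6
114: h=0 -> slot 0
595: h=0, probe 0,1 -> slot 1
875: h=11 -> slot 11
257: h=0, probe 0,1,2 -> slot 2
656: h=3 -> slot 3
443: h=10 -> slot 10
782: h=6, probe 6,7 -> slot 7
Table: [114, 595, 257, 656, ., ., 535, 782, ., ., 443, 875, .]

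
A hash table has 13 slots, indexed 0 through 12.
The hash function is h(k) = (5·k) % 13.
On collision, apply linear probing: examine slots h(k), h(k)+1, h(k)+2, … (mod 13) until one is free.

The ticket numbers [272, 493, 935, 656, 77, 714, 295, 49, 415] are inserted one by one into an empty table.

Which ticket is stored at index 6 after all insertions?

Insert 272: h=8, slot 8 empty → index 8.
Insert 493: h=8, slot 8 occupied → index 9.
Insert 935: h=8, slots 8,9 occupied → index 10.
Insert 656: h=4, slot 4 empty → index 4.
Insert 77: h=8, slots 8,9,10 occupied → index 11.
Insert 714: h=8, slots 8,9,10,11 occupied → index 12.
Insert 295: h=6, slot 6 empty → index 6.
Insert 49: h=11, slots 11,12 occupied → index 0.
Insert 415: h=8, slots 8,9,10,11,12,0 occupied → index 1.
Table: [49, 415, ∅, ∅, 656, ∅, 295, ∅, 272, 493, 935, 77, 714]

295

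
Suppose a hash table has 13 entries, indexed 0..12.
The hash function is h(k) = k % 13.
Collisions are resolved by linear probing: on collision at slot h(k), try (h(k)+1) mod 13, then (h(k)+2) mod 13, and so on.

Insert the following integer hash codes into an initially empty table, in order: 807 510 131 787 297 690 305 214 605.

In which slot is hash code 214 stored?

807 hashes to 1; slot 1 is free → place at 1.
510 hashes to 3; slot 3 is free → place at 3.
131 hashes to 1; 1 taken → place at 2.
787 hashes to 7; slot 7 is free → place at 7.
297 hashes to 11; slot 11 is free → place at 11.
690 hashes to 1; 1,2,3 taken → place at 4.
305 hashes to 6; slot 6 is free → place at 6.
214 hashes to 6; 6,7 taken → place at 8.
605 hashes to 7; 7,8 taken → place at 9.
Table: [-, 807, 131, 510, 690, -, 305, 787, 214, 605, -, 297, -]

8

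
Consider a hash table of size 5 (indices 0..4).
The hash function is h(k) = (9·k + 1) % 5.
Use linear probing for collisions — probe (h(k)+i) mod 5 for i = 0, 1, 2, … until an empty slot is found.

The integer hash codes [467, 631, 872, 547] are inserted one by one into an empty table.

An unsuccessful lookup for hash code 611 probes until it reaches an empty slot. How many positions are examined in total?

467 hashes to 4; slot 4 is free => place at 4.
631 hashes to 0; slot 0 is free => place at 0.
872 hashes to 4; 4,0 taken => place at 1.
547 hashes to 4; 4,0,1 taken => place at 2.
Table: [631, 872, 547, ∅, 467]
Lookup 611: h=0, probe 0,1,2,3 → slot 3 empty, not found.

4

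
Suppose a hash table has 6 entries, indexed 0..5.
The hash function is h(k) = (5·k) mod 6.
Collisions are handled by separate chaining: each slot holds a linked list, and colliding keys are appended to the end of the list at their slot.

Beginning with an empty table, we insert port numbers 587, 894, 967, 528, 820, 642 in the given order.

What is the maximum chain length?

Insert 587: h=1, bucket 1 empty -> new chain.
Insert 894: h=0, bucket 0 empty -> new chain.
Insert 967: h=5, bucket 5 empty -> new chain.
Insert 528: h=0, bucket 0 nonempty -> append to chain.
Insert 820: h=2, bucket 2 empty -> new chain.
Insert 642: h=0, bucket 0 nonempty -> append to chain.
Final buckets:
0: 894 -> 528 -> 642
1: 587
2: 820
3: ∅
4: ∅
5: 967

3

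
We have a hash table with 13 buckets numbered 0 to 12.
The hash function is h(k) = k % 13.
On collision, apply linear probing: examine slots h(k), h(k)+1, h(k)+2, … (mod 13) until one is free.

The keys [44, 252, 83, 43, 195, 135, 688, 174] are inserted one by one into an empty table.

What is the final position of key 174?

9

44 hashes to 5; slot 5 is free -> place at 5.
252 hashes to 5; 5 taken -> place at 6.
83 hashes to 5; 5,6 taken -> place at 7.
43 hashes to 4; slot 4 is free -> place at 4.
195 hashes to 0; slot 0 is free -> place at 0.
135 hashes to 5; 5,6,7 taken -> place at 8.
688 hashes to 12; slot 12 is free -> place at 12.
174 hashes to 5; 5,6,7,8 taken -> place at 9.
Table: [195, ∅, ∅, ∅, 43, 44, 252, 83, 135, 174, ∅, ∅, 688]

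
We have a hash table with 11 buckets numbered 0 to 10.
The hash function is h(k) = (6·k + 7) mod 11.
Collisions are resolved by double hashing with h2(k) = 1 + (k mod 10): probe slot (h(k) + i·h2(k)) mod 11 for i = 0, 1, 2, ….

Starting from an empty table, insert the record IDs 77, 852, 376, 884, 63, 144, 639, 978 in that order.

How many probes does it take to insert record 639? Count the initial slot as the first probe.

77: h=7 -> slot 7
852: h=4 -> slot 4
376: h=8 -> slot 8
884: h=9 -> slot 9
63: h=0 -> slot 0
144: h=2 -> slot 2
639: h=2, h2=10, probe 2,1 -> slot 1
978: h=1, h2=9, probe 1,10 -> slot 10
Table: [63, 639, 144, ., 852, ., ., 77, 376, 884, 978]

2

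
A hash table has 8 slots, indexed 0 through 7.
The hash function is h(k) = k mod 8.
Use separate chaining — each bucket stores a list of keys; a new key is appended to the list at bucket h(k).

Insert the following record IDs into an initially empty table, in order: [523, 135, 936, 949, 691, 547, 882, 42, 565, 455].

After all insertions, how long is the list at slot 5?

523 → bucket 3
135 → bucket 7
936 → bucket 0
949 → bucket 5
691 → bucket 3 (collision)
547 → bucket 3 (collision)
882 → bucket 2
42 → bucket 2 (collision)
565 → bucket 5 (collision)
455 → bucket 7 (collision)
Final buckets:
0: 936
1: ∅
2: 882 -> 42
3: 523 -> 691 -> 547
4: ∅
5: 949 -> 565
6: ∅
7: 135 -> 455

2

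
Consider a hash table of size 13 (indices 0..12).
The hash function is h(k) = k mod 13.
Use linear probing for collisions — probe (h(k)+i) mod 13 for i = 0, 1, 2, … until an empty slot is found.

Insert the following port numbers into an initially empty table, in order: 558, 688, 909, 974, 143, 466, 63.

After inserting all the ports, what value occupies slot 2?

558: h=12 => slot 12
688: h=12, probe 12,0 => slot 0
909: h=12, probe 12,0,1 => slot 1
974: h=12, probe 12,0,1,2 => slot 2
143: h=0, probe 0,1,2,3 => slot 3
466: h=11 => slot 11
63: h=11, probe 11,12,0,1,2,3,4 => slot 4
Table: [688, 909, 974, 143, 63, _, _, _, _, _, _, 466, 558]

974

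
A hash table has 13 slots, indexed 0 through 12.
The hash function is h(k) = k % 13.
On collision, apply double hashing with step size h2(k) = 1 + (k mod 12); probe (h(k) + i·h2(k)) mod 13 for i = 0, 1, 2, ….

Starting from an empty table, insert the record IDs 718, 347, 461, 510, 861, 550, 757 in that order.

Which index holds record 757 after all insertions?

718 hashes to 3; slot 3 is free -> place at 3.
347 hashes to 9; slot 9 is free -> place at 9.
461 hashes to 6; slot 6 is free -> place at 6.
510 hashes to 3, h2=7; 3 taken -> place at 10.
861 hashes to 3, h2=10; 3 taken -> place at 0.
550 hashes to 4; slot 4 is free -> place at 4.
757 hashes to 3, h2=2; 3 taken -> place at 5.
Table: [861, ., ., 718, 550, 757, 461, ., ., 347, 510, ., .]

5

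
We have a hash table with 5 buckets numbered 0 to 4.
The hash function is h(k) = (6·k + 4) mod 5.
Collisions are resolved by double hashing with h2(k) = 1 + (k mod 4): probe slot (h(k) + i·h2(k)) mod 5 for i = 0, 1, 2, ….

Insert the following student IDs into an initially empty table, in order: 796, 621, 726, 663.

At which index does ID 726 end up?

796: h=0 -> slot 0
621: h=0, h2=2, probe 0,2 -> slot 2
726: h=0, h2=3, probe 0,3 -> slot 3
663: h=2, h2=4, probe 2,1 -> slot 1
Table: [796, 663, 621, 726, _]

3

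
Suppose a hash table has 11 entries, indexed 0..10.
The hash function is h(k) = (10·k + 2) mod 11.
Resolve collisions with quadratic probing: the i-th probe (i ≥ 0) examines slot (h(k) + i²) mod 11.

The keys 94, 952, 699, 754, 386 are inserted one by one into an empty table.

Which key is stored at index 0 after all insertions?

94 hashes to 7; slot 7 is free → place at 7.
952 hashes to 7; 7 taken → place at 8.
699 hashes to 7; 7,8 taken → place at 0.
754 hashes to 7; 7,8,0 taken → place at 5.
386 hashes to 1; slot 1 is free → place at 1.
Table: [699, 386, —, —, —, 754, —, 94, 952, —, —]

699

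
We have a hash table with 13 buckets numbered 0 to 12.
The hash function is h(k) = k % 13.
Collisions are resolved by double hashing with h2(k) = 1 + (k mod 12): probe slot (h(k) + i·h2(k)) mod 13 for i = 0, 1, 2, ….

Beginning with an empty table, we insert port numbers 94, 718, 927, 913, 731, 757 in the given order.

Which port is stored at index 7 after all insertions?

94 hashes to 3; slot 3 is free -> place at 3.
718 hashes to 3, h2=11; 3 taken -> place at 1.
927 hashes to 4; slot 4 is free -> place at 4.
913 hashes to 3, h2=2; 3 taken -> place at 5.
731 hashes to 3, h2=12; 3 taken -> place at 2.
757 hashes to 3, h2=2; 3,5 taken -> place at 7.
Table: [∅, 718, 731, 94, 927, 913, ∅, 757, ∅, ∅, ∅, ∅, ∅]

757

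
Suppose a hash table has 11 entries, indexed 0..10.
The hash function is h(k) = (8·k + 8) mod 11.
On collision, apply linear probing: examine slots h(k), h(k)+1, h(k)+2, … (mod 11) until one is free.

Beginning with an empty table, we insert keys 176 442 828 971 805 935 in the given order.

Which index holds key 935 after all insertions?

176 hashes to 8; slot 8 is free => place at 8.
442 hashes to 2; slot 2 is free => place at 2.
828 hashes to 10; slot 10 is free => place at 10.
971 hashes to 10; 10 taken => place at 0.
805 hashes to 2; 2 taken => place at 3.
935 hashes to 8; 8 taken => place at 9.
Table: [971, ∅, 442, 805, ∅, ∅, ∅, ∅, 176, 935, 828]

9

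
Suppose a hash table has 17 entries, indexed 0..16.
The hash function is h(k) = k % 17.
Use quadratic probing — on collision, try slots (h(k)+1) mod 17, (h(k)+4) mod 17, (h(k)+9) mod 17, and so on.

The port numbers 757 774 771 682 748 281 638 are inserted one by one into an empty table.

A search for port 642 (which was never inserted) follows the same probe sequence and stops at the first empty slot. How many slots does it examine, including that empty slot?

757 hashes to 9; slot 9 is free → place at 9.
774 hashes to 9; 9 taken → place at 10.
771 hashes to 6; slot 6 is free → place at 6.
682 hashes to 2; slot 2 is free → place at 2.
748 hashes to 0; slot 0 is free → place at 0.
281 hashes to 9; 9,10 taken → place at 13.
638 hashes to 9; 9,10,13 taken → place at 1.
Table: [748, 638, 682, ∅, ∅, ∅, 771, ∅, ∅, 757, 774, ∅, ∅, 281, ∅, ∅, ∅]
Lookup 642: h=13, probe 13,14 → slot 14 empty, not found.

2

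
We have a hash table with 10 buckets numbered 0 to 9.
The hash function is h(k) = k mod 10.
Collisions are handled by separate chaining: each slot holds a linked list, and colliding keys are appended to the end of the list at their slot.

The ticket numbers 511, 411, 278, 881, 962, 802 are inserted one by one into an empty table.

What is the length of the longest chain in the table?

3

511 → bucket 1
411 → bucket 1 (collision)
278 → bucket 8
881 → bucket 1 (collision)
962 → bucket 2
802 → bucket 2 (collision)
Final buckets:
0: —
1: 511 -> 411 -> 881
2: 962 -> 802
3: —
4: —
5: —
6: —
7: —
8: 278
9: —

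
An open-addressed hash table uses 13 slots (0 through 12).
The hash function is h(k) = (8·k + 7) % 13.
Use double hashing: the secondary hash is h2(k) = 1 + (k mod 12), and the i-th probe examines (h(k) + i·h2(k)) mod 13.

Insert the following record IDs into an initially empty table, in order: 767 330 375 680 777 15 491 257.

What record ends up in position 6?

767: h=7 → slot 7
330: h=8 → slot 8
375: h=4 → slot 4
680: h=0 → slot 0
777: h=9 → slot 9
15: h=10 → slot 10
491: h=9, h2=12, probe 9,8,7,6 → slot 6
257: h=9, h2=6, probe 9,2 → slot 2
Table: [680, ., 257, ., 375, ., 491, 767, 330, 777, 15, ., .]

491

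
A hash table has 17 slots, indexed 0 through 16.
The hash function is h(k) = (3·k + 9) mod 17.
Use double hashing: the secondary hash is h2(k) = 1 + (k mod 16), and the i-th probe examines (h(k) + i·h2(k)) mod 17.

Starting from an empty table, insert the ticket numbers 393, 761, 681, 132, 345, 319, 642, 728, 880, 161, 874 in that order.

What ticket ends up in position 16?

880

Insert 393: h=15, slot 15 empty => index 15.
Insert 761: h=14, slot 14 empty => index 14.
Insert 681: h=12, slot 12 empty => index 12.
Insert 132: h=14, h2=5, slot 14 occupied => index 2.
Insert 345: h=7, slot 7 empty => index 7.
Insert 319: h=14, h2=16, slot 14 occupied => index 13.
Insert 642: h=14, h2=3, slot 14 occupied => index 0.
Insert 728: h=0, h2=9, slot 0 occupied => index 9.
Insert 880: h=14, h2=1, slots 14,15 occupied => index 16.
Insert 161: h=16, h2=2, slot 16 occupied => index 1.
Insert 874: h=13, h2=11, slots 13,7,1,12 occupied => index 6.
Table: [642, 161, 132, ., ., ., 874, 345, ., 728, ., ., 681, 319, 761, 393, 880]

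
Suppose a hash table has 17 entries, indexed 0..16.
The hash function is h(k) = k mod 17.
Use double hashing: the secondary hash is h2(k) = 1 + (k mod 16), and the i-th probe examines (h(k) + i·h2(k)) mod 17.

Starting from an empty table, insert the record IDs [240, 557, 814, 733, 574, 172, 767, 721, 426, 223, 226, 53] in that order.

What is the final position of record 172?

7

Insert 240: h=2, slot 2 empty -> index 2.
Insert 557: h=13, slot 13 empty -> index 13.
Insert 814: h=15, slot 15 empty -> index 15.
Insert 733: h=2, h2=14, slot 2 occupied -> index 16.
Insert 574: h=13, h2=15, slot 13 occupied -> index 11.
Insert 172: h=2, h2=13, slots 2,15,11 occupied -> index 7.
Insert 767: h=2, h2=16, slot 2 occupied -> index 1.
Insert 721: h=7, h2=2, slot 7 occupied -> index 9.
Insert 426: h=1, h2=11, slot 1 occupied -> index 12.
Insert 223: h=2, h2=16, slots 2,1 occupied -> index 0.
Insert 226: h=5, slot 5 empty -> index 5.
Insert 53: h=2, h2=6, slot 2 occupied -> index 8.
Table: [223, 767, 240, -, -, 226, -, 172, 53, 721, -, 574, 426, 557, -, 814, 733]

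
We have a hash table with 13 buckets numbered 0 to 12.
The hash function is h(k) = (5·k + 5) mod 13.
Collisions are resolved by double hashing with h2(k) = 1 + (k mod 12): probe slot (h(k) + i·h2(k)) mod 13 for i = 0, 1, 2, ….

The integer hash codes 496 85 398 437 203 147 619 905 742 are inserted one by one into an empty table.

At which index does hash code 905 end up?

11

496 hashes to 2; slot 2 is free → place at 2.
85 hashes to 1; slot 1 is free → place at 1.
398 hashes to 6; slot 6 is free → place at 6.
437 hashes to 6, h2=6; 6 taken → place at 12.
203 hashes to 6, h2=12; 6 taken → place at 5.
147 hashes to 12, h2=4; 12 taken → place at 3.
619 hashes to 6, h2=8; 6,1 taken → place at 9.
905 hashes to 6, h2=6; 6,12,5 taken → place at 11.
742 hashes to 10; slot 10 is free → place at 10.
Table: [∅, 85, 496, 147, ∅, 203, 398, ∅, ∅, 619, 742, 905, 437]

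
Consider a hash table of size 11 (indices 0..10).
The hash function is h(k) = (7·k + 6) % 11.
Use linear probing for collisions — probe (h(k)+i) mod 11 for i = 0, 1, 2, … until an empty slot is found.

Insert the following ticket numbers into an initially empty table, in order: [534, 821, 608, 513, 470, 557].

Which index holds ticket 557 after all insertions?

Insert 534: h=4, slot 4 empty => index 4.
Insert 821: h=0, slot 0 empty => index 0.
Insert 608: h=5, slot 5 empty => index 5.
Insert 513: h=0, slot 0 occupied => index 1.
Insert 470: h=7, slot 7 empty => index 7.
Insert 557: h=0, slots 0,1 occupied => index 2.
Table: [821, 513, 557, _, 534, 608, _, 470, _, _, _]

2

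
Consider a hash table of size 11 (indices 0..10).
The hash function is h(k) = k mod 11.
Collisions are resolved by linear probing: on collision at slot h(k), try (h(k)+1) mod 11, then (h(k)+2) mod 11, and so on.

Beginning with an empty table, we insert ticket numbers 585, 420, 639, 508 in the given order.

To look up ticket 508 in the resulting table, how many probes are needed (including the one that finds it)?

3

585 hashes to 2; slot 2 is free -> place at 2.
420 hashes to 2; 2 taken -> place at 3.
639 hashes to 1; slot 1 is free -> place at 1.
508 hashes to 2; 2,3 taken -> place at 4.
Table: [—, 639, 585, 420, 508, —, —, —, —, —, —]
Lookup 508: h=2, probe 2,3,4 → found at 4.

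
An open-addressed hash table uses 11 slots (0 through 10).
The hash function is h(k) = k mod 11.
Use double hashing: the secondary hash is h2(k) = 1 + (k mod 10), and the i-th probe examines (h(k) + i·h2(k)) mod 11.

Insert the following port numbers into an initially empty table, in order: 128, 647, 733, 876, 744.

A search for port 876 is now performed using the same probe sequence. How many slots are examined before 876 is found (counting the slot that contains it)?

128: h=7 -> slot 7
647: h=9 -> slot 9
733: h=7, h2=4, probe 7,0 -> slot 0
876: h=7, h2=7, probe 7,3 -> slot 3
744: h=7, h2=5, probe 7,1 -> slot 1
Table: [733, 744, _, 876, _, _, _, 128, _, 647, _]
Lookup 876: h=7, h2=7, probe 7,3 → found at 3.

2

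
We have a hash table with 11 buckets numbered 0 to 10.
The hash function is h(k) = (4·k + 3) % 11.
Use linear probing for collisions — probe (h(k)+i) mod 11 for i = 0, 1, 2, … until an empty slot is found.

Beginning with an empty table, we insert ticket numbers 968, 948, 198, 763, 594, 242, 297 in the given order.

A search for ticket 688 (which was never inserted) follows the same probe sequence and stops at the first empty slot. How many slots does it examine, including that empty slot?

5

968: h=3 => slot 3
948: h=0 => slot 0
198: h=3, probe 3,4 => slot 4
763: h=8 => slot 8
594: h=3, probe 3,4,5 => slot 5
242: h=3, probe 3,4,5,6 => slot 6
297: h=3, probe 3,4,5,6,7 => slot 7
Table: [948, _, _, 968, 198, 594, 242, 297, 763, _, _]
Lookup 688: h=5, probe 5,6,7,8,9 → slot 9 empty, not found.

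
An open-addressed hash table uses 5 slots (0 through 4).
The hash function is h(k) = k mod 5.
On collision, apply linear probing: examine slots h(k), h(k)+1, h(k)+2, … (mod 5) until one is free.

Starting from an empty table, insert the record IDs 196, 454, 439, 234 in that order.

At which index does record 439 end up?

0

Insert 196: h=1, slot 1 empty → index 1.
Insert 454: h=4, slot 4 empty → index 4.
Insert 439: h=4, slot 4 occupied → index 0.
Insert 234: h=4, slots 4,0,1 occupied → index 2.
Table: [439, 196, 234, _, 454]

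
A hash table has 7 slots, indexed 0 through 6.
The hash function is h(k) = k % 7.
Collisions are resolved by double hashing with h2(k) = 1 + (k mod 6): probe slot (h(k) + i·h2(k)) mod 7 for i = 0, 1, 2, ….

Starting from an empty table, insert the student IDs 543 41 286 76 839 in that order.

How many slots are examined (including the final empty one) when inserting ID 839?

543 hashes to 4; slot 4 is free -> place at 4.
41 hashes to 6; slot 6 is free -> place at 6.
286 hashes to 6, h2=5; 6,4 taken -> place at 2.
76 hashes to 6, h2=5; 6,4,2 taken -> place at 0.
839 hashes to 6, h2=6; 6 taken -> place at 5.
Table: [76, -, 286, -, 543, 839, 41]

2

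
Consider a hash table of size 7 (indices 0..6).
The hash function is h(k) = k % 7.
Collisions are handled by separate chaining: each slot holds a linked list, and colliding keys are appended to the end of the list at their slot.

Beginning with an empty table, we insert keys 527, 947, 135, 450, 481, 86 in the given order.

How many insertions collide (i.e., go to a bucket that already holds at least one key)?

Insert 527: h=2, bucket 2 empty -> new chain.
Insert 947: h=2, bucket 2 nonempty -> append to chain.
Insert 135: h=2, bucket 2 nonempty -> append to chain.
Insert 450: h=2, bucket 2 nonempty -> append to chain.
Insert 481: h=5, bucket 5 empty -> new chain.
Insert 86: h=2, bucket 2 nonempty -> append to chain.
Final buckets:
0: _
1: _
2: 527 -> 947 -> 135 -> 450 -> 86
3: _
4: _
5: 481
6: _

4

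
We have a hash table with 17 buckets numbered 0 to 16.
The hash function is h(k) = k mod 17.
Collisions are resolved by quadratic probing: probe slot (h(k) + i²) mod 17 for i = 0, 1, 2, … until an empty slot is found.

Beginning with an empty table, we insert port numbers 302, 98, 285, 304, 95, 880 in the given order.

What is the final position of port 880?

Insert 302: h=13, slot 13 empty -> index 13.
Insert 98: h=13, slot 13 occupied -> index 14.
Insert 285: h=13, slots 13,14 occupied -> index 0.
Insert 304: h=15, slot 15 empty -> index 15.
Insert 95: h=10, slot 10 empty -> index 10.
Insert 880: h=13, slots 13,14,0 occupied -> index 5.
Table: [285, ∅, ∅, ∅, ∅, 880, ∅, ∅, ∅, ∅, 95, ∅, ∅, 302, 98, 304, ∅]

5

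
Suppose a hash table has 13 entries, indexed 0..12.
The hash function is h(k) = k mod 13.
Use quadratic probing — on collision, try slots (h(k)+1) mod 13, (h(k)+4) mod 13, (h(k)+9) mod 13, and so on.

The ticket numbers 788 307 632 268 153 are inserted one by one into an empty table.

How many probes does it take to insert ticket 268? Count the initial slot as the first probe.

4

788 hashes to 8; slot 8 is free → place at 8.
307 hashes to 8; 8 taken → place at 9.
632 hashes to 8; 8,9 taken → place at 12.
268 hashes to 8; 8,9,12 taken → place at 4.
153 hashes to 10; slot 10 is free → place at 10.
Table: [∅, ∅, ∅, ∅, 268, ∅, ∅, ∅, 788, 307, 153, ∅, 632]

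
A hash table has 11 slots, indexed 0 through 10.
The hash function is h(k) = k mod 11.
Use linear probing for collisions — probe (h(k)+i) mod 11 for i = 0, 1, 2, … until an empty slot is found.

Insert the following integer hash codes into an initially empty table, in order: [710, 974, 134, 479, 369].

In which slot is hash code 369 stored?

9

Insert 710: h=6, slot 6 empty -> index 6.
Insert 974: h=6, slot 6 occupied -> index 7.
Insert 134: h=2, slot 2 empty -> index 2.
Insert 479: h=6, slots 6,7 occupied -> index 8.
Insert 369: h=6, slots 6,7,8 occupied -> index 9.
Table: [∅, ∅, 134, ∅, ∅, ∅, 710, 974, 479, 369, ∅]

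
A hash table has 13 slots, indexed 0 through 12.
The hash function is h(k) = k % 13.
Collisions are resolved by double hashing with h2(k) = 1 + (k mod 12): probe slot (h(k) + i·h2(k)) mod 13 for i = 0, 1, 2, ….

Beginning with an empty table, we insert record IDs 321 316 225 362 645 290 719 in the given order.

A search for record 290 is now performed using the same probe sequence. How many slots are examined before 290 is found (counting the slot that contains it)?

321 hashes to 9; slot 9 is free -> place at 9.
316 hashes to 4; slot 4 is free -> place at 4.
225 hashes to 4, h2=10; 4 taken -> place at 1.
362 hashes to 11; slot 11 is free -> place at 11.
645 hashes to 8; slot 8 is free -> place at 8.
290 hashes to 4, h2=3; 4 taken -> place at 7.
719 hashes to 4, h2=12; 4 taken -> place at 3.
Table: [∅, 225, ∅, 719, 316, ∅, ∅, 290, 645, 321, ∅, 362, ∅]
Lookup 290: h=4, h2=3, probe 4,7 → found at 7.

2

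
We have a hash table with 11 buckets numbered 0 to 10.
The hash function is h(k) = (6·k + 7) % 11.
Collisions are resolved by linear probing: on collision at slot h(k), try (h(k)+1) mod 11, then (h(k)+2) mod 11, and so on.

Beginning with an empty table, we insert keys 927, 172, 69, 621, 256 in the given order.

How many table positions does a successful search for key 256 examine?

5

927 hashes to 3; slot 3 is free → place at 3.
172 hashes to 5; slot 5 is free → place at 5.
69 hashes to 3; 3 taken → place at 4.
621 hashes to 4; 4,5 taken → place at 6.
256 hashes to 3; 3,4,5,6 taken → place at 7.
Table: [_, _, _, 927, 69, 172, 621, 256, _, _, _]
Lookup 256: h=3, probe 3,4,5,6,7 → found at 7.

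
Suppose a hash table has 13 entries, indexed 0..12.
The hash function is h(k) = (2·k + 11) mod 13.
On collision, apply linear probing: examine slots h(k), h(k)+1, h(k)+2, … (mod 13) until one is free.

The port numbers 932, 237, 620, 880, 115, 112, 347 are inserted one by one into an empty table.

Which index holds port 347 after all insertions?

Insert 932: h=3, slot 3 empty => index 3.
Insert 237: h=4, slot 4 empty => index 4.
Insert 620: h=3, slots 3,4 occupied => index 5.
Insert 880: h=3, slots 3,4,5 occupied => index 6.
Insert 115: h=7, slot 7 empty => index 7.
Insert 112: h=1, slot 1 empty => index 1.
Insert 347: h=3, slots 3,4,5,6,7 occupied => index 8.
Table: [—, 112, —, 932, 237, 620, 880, 115, 347, —, —, —, —]

8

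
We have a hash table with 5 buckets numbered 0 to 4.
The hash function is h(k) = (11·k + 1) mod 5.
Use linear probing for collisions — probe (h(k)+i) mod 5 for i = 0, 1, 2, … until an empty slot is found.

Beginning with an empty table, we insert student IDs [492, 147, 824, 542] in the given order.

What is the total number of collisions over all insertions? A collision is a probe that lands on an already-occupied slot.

4

Insert 492: h=3, slot 3 empty => index 3.
Insert 147: h=3, slot 3 occupied => index 4.
Insert 824: h=0, slot 0 empty => index 0.
Insert 542: h=3, slots 3,4,0 occupied => index 1.
Table: [824, 542, -, 492, 147]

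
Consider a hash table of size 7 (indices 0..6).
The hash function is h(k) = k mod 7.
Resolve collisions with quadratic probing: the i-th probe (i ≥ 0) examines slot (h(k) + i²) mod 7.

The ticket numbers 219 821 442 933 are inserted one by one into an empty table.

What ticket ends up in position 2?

219

Insert 219: h=2, slot 2 empty => index 2.
Insert 821: h=2, slot 2 occupied => index 3.
Insert 442: h=1, slot 1 empty => index 1.
Insert 933: h=2, slots 2,3 occupied => index 6.
Table: [—, 442, 219, 821, —, —, 933]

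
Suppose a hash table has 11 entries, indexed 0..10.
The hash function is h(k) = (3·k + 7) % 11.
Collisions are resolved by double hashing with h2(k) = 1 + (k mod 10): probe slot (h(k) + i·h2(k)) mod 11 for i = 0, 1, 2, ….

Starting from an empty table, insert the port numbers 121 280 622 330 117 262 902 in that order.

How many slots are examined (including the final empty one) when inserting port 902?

121: h=7 → slot 7
280: h=0 → slot 0
622: h=3 → slot 3
330: h=7, h2=1, probe 7,8 → slot 8
117: h=6 → slot 6
262: h=1 → slot 1
902: h=7, h2=3, probe 7,10 → slot 10
Table: [280, 262, ∅, 622, ∅, ∅, 117, 121, 330, ∅, 902]

2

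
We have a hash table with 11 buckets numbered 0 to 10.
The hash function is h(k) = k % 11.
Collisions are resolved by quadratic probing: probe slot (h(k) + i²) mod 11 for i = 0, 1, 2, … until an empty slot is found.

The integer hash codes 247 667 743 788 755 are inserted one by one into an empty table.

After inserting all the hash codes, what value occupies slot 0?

247: h=5 -> slot 5
667: h=7 -> slot 7
743: h=6 -> slot 6
788: h=7, probe 7,8 -> slot 8
755: h=7, probe 7,8,0 -> slot 0
Table: [755, _, _, _, _, 247, 743, 667, 788, _, _]

755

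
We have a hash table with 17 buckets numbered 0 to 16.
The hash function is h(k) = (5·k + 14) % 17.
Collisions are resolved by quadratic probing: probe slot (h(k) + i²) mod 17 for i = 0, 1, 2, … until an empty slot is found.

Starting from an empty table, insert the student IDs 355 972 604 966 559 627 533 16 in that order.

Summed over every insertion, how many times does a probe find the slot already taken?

Insert 355: h=4, slot 4 empty → index 4.
Insert 972: h=12, slot 12 empty → index 12.
Insert 604: h=8, slot 8 empty → index 8.
Insert 966: h=16, slot 16 empty → index 16.
Insert 559: h=4, slot 4 occupied → index 5.
Insert 627: h=4, slots 4,5,8 occupied → index 13.
Insert 533: h=10, slot 10 empty → index 10.
Insert 16: h=9, slot 9 empty → index 9.
Table: [., ., ., ., 355, 559, ., ., 604, 16, 533, ., 972, 627, ., ., 966]

4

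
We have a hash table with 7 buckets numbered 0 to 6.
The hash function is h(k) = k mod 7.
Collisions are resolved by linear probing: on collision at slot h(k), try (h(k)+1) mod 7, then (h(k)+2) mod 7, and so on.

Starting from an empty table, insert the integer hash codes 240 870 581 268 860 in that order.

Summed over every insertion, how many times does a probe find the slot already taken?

3

240: h=2 -> slot 2
870: h=2, probe 2,3 -> slot 3
581: h=0 -> slot 0
268: h=2, probe 2,3,4 -> slot 4
860: h=6 -> slot 6
Table: [581, _, 240, 870, 268, _, 860]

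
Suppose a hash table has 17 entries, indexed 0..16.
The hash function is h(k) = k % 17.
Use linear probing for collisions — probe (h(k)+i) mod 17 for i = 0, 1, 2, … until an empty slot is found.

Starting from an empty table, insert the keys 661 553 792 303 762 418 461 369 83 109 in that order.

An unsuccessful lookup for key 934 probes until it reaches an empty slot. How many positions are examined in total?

3

Insert 661: h=15, slot 15 empty => index 15.
Insert 553: h=9, slot 9 empty => index 9.
Insert 792: h=10, slot 10 empty => index 10.
Insert 303: h=14, slot 14 empty => index 14.
Insert 762: h=14, slots 14,15 occupied => index 16.
Insert 418: h=10, slot 10 occupied => index 11.
Insert 461: h=2, slot 2 empty => index 2.
Insert 369: h=12, slot 12 empty => index 12.
Insert 83: h=15, slots 15,16 occupied => index 0.
Insert 109: h=7, slot 7 empty => index 7.
Table: [83, _, 461, _, _, _, _, 109, _, 553, 792, 418, 369, _, 303, 661, 762]
Lookup 934: h=16, probe 16,0,1 → slot 1 empty, not found.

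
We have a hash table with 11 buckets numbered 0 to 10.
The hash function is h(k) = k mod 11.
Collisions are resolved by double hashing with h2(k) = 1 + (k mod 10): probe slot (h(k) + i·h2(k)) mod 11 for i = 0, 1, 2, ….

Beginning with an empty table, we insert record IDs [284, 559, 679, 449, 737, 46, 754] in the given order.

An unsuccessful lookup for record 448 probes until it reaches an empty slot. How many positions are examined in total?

Insert 284: h=9, slot 9 empty -> index 9.
Insert 559: h=9, h2=10, slot 9 occupied -> index 8.
Insert 679: h=8, h2=10, slot 8 occupied -> index 7.
Insert 449: h=9, h2=10, slots 9,8,7 occupied -> index 6.
Insert 737: h=0, slot 0 empty -> index 0.
Insert 46: h=2, slot 2 empty -> index 2.
Insert 754: h=6, h2=5, slots 6,0 occupied -> index 5.
Table: [737, ∅, 46, ∅, ∅, 754, 449, 679, 559, 284, ∅]
Lookup 448: h=8, h2=9, probe 8,6,4 → slot 4 empty, not found.

3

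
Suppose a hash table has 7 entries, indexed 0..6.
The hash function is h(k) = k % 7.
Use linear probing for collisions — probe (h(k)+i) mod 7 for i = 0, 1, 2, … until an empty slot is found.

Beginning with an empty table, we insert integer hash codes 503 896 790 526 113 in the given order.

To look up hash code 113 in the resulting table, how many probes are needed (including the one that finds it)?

Insert 503: h=6, slot 6 empty => index 6.
Insert 896: h=0, slot 0 empty => index 0.
Insert 790: h=6, slots 6,0 occupied => index 1.
Insert 526: h=1, slot 1 occupied => index 2.
Insert 113: h=1, slots 1,2 occupied => index 3.
Table: [896, 790, 526, 113, —, —, 503]
Lookup 113: h=1, probe 1,2,3 → found at 3.

3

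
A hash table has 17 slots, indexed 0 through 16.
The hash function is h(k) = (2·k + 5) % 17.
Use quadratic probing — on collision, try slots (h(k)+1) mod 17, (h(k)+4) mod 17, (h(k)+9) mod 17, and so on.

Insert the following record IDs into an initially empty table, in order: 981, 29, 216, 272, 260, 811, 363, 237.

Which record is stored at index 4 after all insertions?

Insert 981: h=12, slot 12 empty => index 12.
Insert 29: h=12, slot 12 occupied => index 13.
Insert 216: h=12, slots 12,13 occupied => index 16.
Insert 272: h=5, slot 5 empty => index 5.
Insert 260: h=15, slot 15 empty => index 15.
Insert 811: h=12, slots 12,13,16 occupied => index 4.
Insert 363: h=0, slot 0 empty => index 0.
Insert 237: h=3, slot 3 empty => index 3.
Table: [363, —, —, 237, 811, 272, —, —, —, —, —, —, 981, 29, —, 260, 216]

811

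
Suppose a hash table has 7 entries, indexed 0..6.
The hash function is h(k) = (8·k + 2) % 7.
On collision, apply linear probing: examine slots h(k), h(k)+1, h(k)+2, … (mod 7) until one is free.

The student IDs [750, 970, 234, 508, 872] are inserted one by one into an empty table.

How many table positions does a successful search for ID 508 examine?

750: h=3 → slot 3
970: h=6 → slot 6
234: h=5 → slot 5
508: h=6, probe 6,0 → slot 0
872: h=6, probe 6,0,1 → slot 1
Table: [508, 872, -, 750, -, 234, 970]
Lookup 508: h=6, probe 6,0 → found at 0.

2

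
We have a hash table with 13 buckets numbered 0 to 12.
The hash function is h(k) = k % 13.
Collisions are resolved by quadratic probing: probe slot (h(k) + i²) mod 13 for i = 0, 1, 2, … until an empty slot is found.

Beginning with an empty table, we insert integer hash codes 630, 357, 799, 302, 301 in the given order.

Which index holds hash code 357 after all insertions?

7

630: h=6 → slot 6
357: h=6, probe 6,7 → slot 7
799: h=6, probe 6,7,10 → slot 10
302: h=3 → slot 3
301: h=2 → slot 2
Table: [., ., 301, 302, ., ., 630, 357, ., ., 799, ., .]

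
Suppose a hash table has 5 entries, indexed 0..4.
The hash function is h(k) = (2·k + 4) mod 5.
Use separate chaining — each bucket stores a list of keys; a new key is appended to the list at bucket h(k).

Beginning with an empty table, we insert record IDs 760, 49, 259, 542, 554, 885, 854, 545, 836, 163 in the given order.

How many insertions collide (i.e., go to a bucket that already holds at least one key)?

760 → bucket 4
49 → bucket 2
259 → bucket 2 (collision)
542 → bucket 3
554 → bucket 2 (collision)
885 → bucket 4 (collision)
854 → bucket 2 (collision)
545 → bucket 4 (collision)
836 → bucket 1
163 → bucket 0
Final buckets:
0: 163
1: 836
2: 49 -> 259 -> 554 -> 854
3: 542
4: 760 -> 885 -> 545

5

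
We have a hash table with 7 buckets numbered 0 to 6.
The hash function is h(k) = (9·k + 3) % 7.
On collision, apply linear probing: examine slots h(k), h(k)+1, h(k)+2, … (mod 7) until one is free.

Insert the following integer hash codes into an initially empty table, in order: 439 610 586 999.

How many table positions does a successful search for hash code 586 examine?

439: h=6 => slot 6
610: h=5 => slot 5
586: h=6, probe 6,0 => slot 0
999: h=6, probe 6,0,1 => slot 1
Table: [586, 999, _, _, _, 610, 439]
Lookup 586: h=6, probe 6,0 → found at 0.

2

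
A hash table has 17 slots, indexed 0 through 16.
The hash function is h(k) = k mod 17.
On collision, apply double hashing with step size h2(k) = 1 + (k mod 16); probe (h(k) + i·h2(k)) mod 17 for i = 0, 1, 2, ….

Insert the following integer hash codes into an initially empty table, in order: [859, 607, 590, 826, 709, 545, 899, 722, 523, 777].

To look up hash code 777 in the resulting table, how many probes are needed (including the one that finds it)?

859 hashes to 9; slot 9 is free -> place at 9.
607 hashes to 12; slot 12 is free -> place at 12.
590 hashes to 12, h2=15; 12 taken -> place at 10.
826 hashes to 10, h2=11; 10 taken -> place at 4.
709 hashes to 12, h2=6; 12 taken -> place at 1.
545 hashes to 1, h2=2; 1 taken -> place at 3.
899 hashes to 15; slot 15 is free -> place at 15.
722 hashes to 8; slot 8 is free -> place at 8.
523 hashes to 13; slot 13 is free -> place at 13.
777 hashes to 12, h2=10; 12 taken -> place at 5.
Table: [∅, 709, ∅, 545, 826, 777, ∅, ∅, 722, 859, 590, ∅, 607, 523, ∅, 899, ∅]
Lookup 777: h=12, h2=10, probe 12,5 → found at 5.

2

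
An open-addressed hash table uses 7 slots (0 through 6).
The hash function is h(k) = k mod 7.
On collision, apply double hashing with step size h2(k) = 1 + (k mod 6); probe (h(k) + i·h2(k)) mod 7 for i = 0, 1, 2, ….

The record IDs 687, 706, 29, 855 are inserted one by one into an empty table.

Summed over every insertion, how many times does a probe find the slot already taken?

2

687 hashes to 1; slot 1 is free => place at 1.
706 hashes to 6; slot 6 is free => place at 6.
29 hashes to 1, h2=6; 1 taken => place at 0.
855 hashes to 1, h2=4; 1 taken => place at 5.
Table: [29, 687, _, _, _, 855, 706]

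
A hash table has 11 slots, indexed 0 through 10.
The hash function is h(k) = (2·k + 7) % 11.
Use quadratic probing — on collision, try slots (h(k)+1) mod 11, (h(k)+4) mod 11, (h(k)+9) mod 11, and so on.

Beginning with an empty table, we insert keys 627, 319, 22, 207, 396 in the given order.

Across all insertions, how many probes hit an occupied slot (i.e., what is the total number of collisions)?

627 hashes to 7; slot 7 is free → place at 7.
319 hashes to 7; 7 taken → place at 8.
22 hashes to 7; 7,8 taken → place at 0.
207 hashes to 3; slot 3 is free → place at 3.
396 hashes to 7; 7,8,0 taken → place at 5.
Table: [22, _, _, 207, _, 396, _, 627, 319, _, _]

6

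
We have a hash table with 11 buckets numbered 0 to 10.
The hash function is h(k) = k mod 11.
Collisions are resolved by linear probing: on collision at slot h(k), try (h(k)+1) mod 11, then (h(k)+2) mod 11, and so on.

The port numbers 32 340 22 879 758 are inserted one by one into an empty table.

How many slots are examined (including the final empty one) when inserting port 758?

32: h=10 -> slot 10
340: h=10, probe 10,0 -> slot 0
22: h=0, probe 0,1 -> slot 1
879: h=10, probe 10,0,1,2 -> slot 2
758: h=10, probe 10,0,1,2,3 -> slot 3
Table: [340, 22, 879, 758, -, -, -, -, -, -, 32]

5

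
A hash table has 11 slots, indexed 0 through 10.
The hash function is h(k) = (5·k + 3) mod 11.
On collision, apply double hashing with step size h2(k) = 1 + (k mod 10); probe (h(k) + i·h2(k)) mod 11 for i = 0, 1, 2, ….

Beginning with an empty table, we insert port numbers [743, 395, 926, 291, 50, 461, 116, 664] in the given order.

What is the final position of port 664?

743: h=0 → slot 0
395: h=9 → slot 9
926: h=2 → slot 2
291: h=6 → slot 6
50: h=0, h2=1, probe 0,1 → slot 1
461: h=9, h2=2, probe 9,0,2,4 → slot 4
116: h=0, h2=7, probe 0,7 → slot 7
664: h=1, h2=5, probe 1,6,0,5 → slot 5
Table: [743, 50, 926, ∅, 461, 664, 291, 116, ∅, 395, ∅]

5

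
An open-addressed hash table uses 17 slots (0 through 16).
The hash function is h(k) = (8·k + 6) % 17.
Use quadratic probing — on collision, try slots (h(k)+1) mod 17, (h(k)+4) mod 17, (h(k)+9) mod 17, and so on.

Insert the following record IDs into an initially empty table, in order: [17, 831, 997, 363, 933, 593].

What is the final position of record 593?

17: h=6 => slot 6
831: h=7 => slot 7
997: h=9 => slot 9
363: h=3 => slot 3
933: h=7, probe 7,8 => slot 8
593: h=7, probe 7,8,11 => slot 11
Table: [_, _, _, 363, _, _, 17, 831, 933, 997, _, 593, _, _, _, _, _]

11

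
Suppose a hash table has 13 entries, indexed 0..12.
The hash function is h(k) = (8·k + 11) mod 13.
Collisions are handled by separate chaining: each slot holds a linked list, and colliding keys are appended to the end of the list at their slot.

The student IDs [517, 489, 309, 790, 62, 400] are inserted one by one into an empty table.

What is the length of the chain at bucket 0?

Insert 517: h=0, bucket 0 empty → new chain.
Insert 489: h=10, bucket 10 empty → new chain.
Insert 309: h=0, bucket 0 nonempty → append to chain.
Insert 790: h=0, bucket 0 nonempty → append to chain.
Insert 62: h=0, bucket 0 nonempty → append to chain.
Insert 400: h=0, bucket 0 nonempty → append to chain.
Final buckets:
0: 517 -> 309 -> 790 -> 62 -> 400
1: ∅
2: ∅
3: ∅
4: ∅
5: ∅
6: ∅
7: ∅
8: ∅
9: ∅
10: 489
11: ∅
12: ∅

5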